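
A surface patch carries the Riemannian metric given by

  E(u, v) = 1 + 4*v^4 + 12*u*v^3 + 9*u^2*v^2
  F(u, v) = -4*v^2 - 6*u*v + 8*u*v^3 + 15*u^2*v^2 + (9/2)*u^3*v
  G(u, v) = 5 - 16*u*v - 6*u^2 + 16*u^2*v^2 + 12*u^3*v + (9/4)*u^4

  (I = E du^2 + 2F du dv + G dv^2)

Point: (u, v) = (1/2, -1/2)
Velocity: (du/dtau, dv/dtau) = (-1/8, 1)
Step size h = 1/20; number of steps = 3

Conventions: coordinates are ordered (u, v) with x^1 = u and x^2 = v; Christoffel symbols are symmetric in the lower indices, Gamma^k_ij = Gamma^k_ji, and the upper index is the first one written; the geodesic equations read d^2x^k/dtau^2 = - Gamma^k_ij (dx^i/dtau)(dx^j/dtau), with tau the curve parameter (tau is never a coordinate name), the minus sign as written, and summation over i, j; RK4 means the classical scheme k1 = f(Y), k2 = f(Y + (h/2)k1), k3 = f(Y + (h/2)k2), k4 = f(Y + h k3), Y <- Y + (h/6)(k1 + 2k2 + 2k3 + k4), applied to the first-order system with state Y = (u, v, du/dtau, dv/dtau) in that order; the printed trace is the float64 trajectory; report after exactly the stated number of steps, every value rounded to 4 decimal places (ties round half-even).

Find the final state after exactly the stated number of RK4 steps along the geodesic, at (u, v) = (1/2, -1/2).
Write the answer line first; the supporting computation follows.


Answer: u = 0.4821, v = -0.3417, du/dtau = -0.1127, dv/dtau = 1.1152

f(Y) = (du/dtau, dv/dtau, -Gamma^u_ij Y'^i Y'^j, -Gamma^v_ij Y'^i Y'^j) with the Gammas evaluated at the stage position; h = 0.050000; intermediate values shown to 6 dp
step 0: u = 0.5000, v = -0.5000, du/dtau = -0.1250, dv/dtau = 1.0000
step 1:
  k1: at (u, v) = (0.500000, -0.500000), (du/dtau, dv/dtau) = (-0.125000, 1.000000); Gamma_uuu = 0.047151, Gamma_uuv = 0.015717, Gamma_uvv = -0.062868, Gamma_vuu = 0.495088, Gamma_vuv = 0.165029, Gamma_vvv = -0.660118; k1 = (-0.125000, 1.000000, 0.066061, 0.693639)
  k2: at (u, v) = (0.496875, -0.475000), (du/dtau, dv/dtau) = (-0.123348, 1.017341); Gamma_uuu = 0.047586, Gamma_uuv = 0.013670, Gamma_uvv = -0.066369, Gamma_vuu = 0.476924, Gamma_vuv = 0.137011, Gamma_vvv = -0.665183; k2 = (-0.123348, 1.017341, 0.071398, 0.715583)
  k3: at (u, v) = (0.496916, -0.474566), (du/dtau, dv/dtau) = (-0.123215, 1.017890); Gamma_uuu = 0.047612, Gamma_uuv = 0.013628, Gamma_uvv = -0.066472, Gamma_vuu = 0.476594, Gamma_vuv = 0.136419, Gamma_vvv = -0.665386; k3 = (-0.123215, 1.017890, 0.071568, 0.716390)
  k4: at (u, v) = (0.493839, -0.449106), (du/dtau, dv/dtau) = (-0.121422, 1.035819); Gamma_uuu = 0.047531, Gamma_uuv = 0.011109, Gamma_uvv = -0.069687, Gamma_vuu = 0.457468, Gamma_vuv = 0.106923, Gamma_vvv = -0.670712; k4 = (-0.121422, 1.035819, 0.076862, 0.739773)
  Y <- Y + (h/6)(k1 + 2k2 + 2k3 + k4): u = 0.4938, v = -0.4491, du/dtau = -0.1214, dv/dtau = 1.0358
step 2:
  k1: at (u, v) = (0.493837, -0.449114), (du/dtau, dv/dtau) = (-0.121426, 1.035811); Gamma_uuu = 0.047530, Gamma_uuv = 0.011110, Gamma_uvv = -0.069685, Gamma_vuu = 0.457475, Gamma_vuv = 0.106936, Gamma_vvv = -0.670707; k1 = (-0.121426, 1.035811, 0.076859, 0.739759)
  k2: at (u, v) = (0.490801, -0.423219), (du/dtau, dv/dtau) = (-0.119505, 1.054305); Gamma_uuu = 0.046920, Gamma_uuv = 0.008147, Gamma_uvv = -0.072550, Gamma_vuu = 0.437377, Gamma_vuv = 0.075949, Gamma_vvv = -0.676293; k2 = (-0.119505, 1.054305, 0.082026, 0.764632)
  k3: at (u, v) = (0.490849, -0.422757), (du/dtau, dv/dtau) = (-0.119376, 1.054927); Gamma_uuu = 0.046926, Gamma_uuv = 0.008084, Gamma_uvv = -0.072645, Gamma_vuu = 0.437005, Gamma_vuv = 0.075281, Gamma_vvv = -0.676524; k3 = (-0.119376, 1.054927, 0.082212, 0.765617)
  k4: at (u, v) = (0.487868, -0.396368), (du/dtau, dv/dtau) = (-0.117316, 1.074092); Gamma_uuu = 0.045759, Gamma_uuv = 0.004690, Gamma_uvv = -0.075096, Gamma_vuu = 0.415834, Gamma_vuv = 0.042617, Gamma_vvv = -0.682437; k4 = (-0.117316, 1.074092, 0.087188, 0.792327)
  Y <- Y + (h/6)(k1 + 2k2 + 2k3 + k4): u = 0.4879, v = -0.3964, du/dtau = -0.1173, dv/dtau = 1.0741
step 3:
  k1: at (u, v) = (0.487866, -0.396378), (du/dtau, dv/dtau) = (-0.117322, 1.074083); Gamma_uuu = 0.045759, Gamma_uuv = 0.004691, Gamma_uvv = -0.075094, Gamma_vuu = 0.415842, Gamma_vuv = 0.042633, Gamma_vvv = -0.682431; k1 = (-0.117322, 1.074083, 0.087184, 0.792310)
  k2: at (u, v) = (0.484933, -0.369526), (du/dtau, dv/dtau) = (-0.115142, 1.093891); Gamma_uuu = 0.044034, Gamma_uuv = 0.000926, Gamma_uvv = -0.077048, Gamma_vuu = 0.393582, Gamma_vuv = 0.008274, Gamma_vvv = -0.688670; k2 = (-0.115142, 1.093891, 0.091845, 0.820926)
  k3: at (u, v) = (0.484988, -0.369031), (du/dtau, dv/dtau) = (-0.115026, 1.094606); Gamma_uuu = 0.044016, Gamma_uuv = 0.000841, Gamma_uvv = -0.077129, Gamma_vuu = 0.393161, Gamma_vuv = 0.007514, Gamma_vvv = -0.688933; k3 = (-0.115026, 1.094606, 0.092043, 0.822144)
  k4: at (u, v) = (0.482115, -0.341648), (du/dtau, dv/dtau) = (-0.112720, 1.115190); Gamma_uuu = 0.041717, Gamma_uuv = -0.003246, Gamma_uvv = -0.078492, Gamma_vuu = 0.369684, Gamma_vuv = -0.028766, Gamma_vvv = -0.695572; k4 = (-0.112720, 1.115190, 0.096270, 0.853118)
  Y <- Y + (h/6)(k1 + 2k2 + 2k3 + k4): u = 0.4821, v = -0.3417, du/dtau = -0.1127, dv/dtau = 1.1152


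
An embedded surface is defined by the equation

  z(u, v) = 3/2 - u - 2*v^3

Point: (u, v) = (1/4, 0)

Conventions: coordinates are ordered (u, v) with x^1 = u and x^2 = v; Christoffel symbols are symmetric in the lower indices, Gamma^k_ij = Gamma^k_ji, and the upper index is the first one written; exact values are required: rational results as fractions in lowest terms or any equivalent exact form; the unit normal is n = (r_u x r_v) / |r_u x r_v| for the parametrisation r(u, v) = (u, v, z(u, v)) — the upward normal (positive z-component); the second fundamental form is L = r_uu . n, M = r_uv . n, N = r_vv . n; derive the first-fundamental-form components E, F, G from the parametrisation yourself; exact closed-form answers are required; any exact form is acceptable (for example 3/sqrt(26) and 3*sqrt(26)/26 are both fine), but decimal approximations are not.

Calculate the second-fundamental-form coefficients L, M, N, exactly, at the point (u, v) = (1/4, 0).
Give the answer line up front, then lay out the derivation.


Answer: L = 0, M = 0, N = 0

z_u = -1, z_v = 0, z_uu = 0, z_uv = 0, z_vv = 0
E = 2, F = 0, G = 1; answer radicand W^2 = 2
unnormalised second-form numerators: l = 0, m = 0, n = 0; L = l/sqrt(2), and similarly M = m/sqrt(W^2), N = n/sqrt(W^2)


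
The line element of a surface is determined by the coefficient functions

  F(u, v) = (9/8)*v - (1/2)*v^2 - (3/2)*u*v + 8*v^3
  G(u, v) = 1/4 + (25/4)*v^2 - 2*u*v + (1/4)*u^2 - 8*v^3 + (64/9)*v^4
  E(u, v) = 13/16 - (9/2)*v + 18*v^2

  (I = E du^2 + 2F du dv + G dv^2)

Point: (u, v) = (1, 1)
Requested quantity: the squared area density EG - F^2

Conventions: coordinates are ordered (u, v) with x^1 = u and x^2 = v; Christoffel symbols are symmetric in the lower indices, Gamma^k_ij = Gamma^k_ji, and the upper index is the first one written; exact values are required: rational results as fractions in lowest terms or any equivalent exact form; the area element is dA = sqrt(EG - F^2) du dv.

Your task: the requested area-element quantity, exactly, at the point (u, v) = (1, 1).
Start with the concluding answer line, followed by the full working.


Answer: EG - F^2 = 1295/288

E = 229/16, F = 57/8, G = 139/36; EG - F^2 = 1295/288


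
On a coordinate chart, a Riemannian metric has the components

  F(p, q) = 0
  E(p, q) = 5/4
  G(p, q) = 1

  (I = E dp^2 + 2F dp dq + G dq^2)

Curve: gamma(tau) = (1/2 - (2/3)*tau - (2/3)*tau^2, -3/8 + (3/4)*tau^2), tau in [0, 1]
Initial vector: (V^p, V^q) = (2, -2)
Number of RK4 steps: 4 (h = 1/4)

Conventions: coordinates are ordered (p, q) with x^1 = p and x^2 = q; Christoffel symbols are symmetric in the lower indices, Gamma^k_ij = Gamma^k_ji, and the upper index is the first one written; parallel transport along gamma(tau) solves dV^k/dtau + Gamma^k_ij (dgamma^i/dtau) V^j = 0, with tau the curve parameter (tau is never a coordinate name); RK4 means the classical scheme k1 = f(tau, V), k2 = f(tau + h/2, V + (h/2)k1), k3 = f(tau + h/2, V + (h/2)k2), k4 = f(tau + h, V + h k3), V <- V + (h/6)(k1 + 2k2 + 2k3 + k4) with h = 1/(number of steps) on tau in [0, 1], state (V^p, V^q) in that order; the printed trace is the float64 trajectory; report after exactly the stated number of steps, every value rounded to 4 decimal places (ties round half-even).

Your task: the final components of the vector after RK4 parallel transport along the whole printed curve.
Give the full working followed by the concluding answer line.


gamma'(tau) = (-2/3 - (4/3)*tau, (3/2)*tau); f(tau, V)^k = -Gamma^k_ij(gamma(tau)) gamma'^i(tau) V^j; h = 1/4; intermediate values shown to 6 dp
curve data and Christoffel symbols at the stage parameters:
  tau = 0.000000: gamma = (0.500000, -0.375000), gamma' = (-0.666667, 0.000000); Gamma_ppp = 0.000000, Gamma_ppq = 0.000000, Gamma_pqq = 0.000000, Gamma_qpp = 0.000000, Gamma_qpq = 0.000000, Gamma_qqq = 0.000000
  tau = 0.125000: gamma = (0.406250, -0.363281), gamma' = (-0.833333, 0.187500); Gamma_ppp = 0.000000, Gamma_ppq = 0.000000, Gamma_pqq = 0.000000, Gamma_qpp = 0.000000, Gamma_qpq = 0.000000, Gamma_qqq = 0.000000
  tau = 0.250000: gamma = (0.291667, -0.328125), gamma' = (-1.000000, 0.375000); Gamma_ppp = 0.000000, Gamma_ppq = 0.000000, Gamma_pqq = 0.000000, Gamma_qpp = 0.000000, Gamma_qpq = 0.000000, Gamma_qqq = 0.000000
  tau = 0.375000: gamma = (0.156250, -0.269531), gamma' = (-1.166667, 0.562500); Gamma_ppp = 0.000000, Gamma_ppq = 0.000000, Gamma_pqq = 0.000000, Gamma_qpp = 0.000000, Gamma_qpq = 0.000000, Gamma_qqq = 0.000000
  tau = 0.500000: gamma = (0.000000, -0.187500), gamma' = (-1.333333, 0.750000); Gamma_ppp = 0.000000, Gamma_ppq = 0.000000, Gamma_pqq = 0.000000, Gamma_qpp = 0.000000, Gamma_qpq = 0.000000, Gamma_qqq = 0.000000
  tau = 0.625000: gamma = (-0.177083, -0.082031), gamma' = (-1.500000, 0.937500); Gamma_ppp = 0.000000, Gamma_ppq = 0.000000, Gamma_pqq = 0.000000, Gamma_qpp = 0.000000, Gamma_qpq = 0.000000, Gamma_qqq = 0.000000
  tau = 0.750000: gamma = (-0.375000, 0.046875), gamma' = (-1.666667, 1.125000); Gamma_ppp = 0.000000, Gamma_ppq = 0.000000, Gamma_pqq = 0.000000, Gamma_qpp = 0.000000, Gamma_qpq = 0.000000, Gamma_qqq = 0.000000
  tau = 0.875000: gamma = (-0.593750, 0.199219), gamma' = (-1.833333, 1.312500); Gamma_ppp = 0.000000, Gamma_ppq = 0.000000, Gamma_pqq = 0.000000, Gamma_qpp = 0.000000, Gamma_qpq = 0.000000, Gamma_qqq = 0.000000
  tau = 1.000000: gamma = (-0.833333, 0.375000), gamma' = (-2.000000, 1.500000); Gamma_ppp = 0.000000, Gamma_ppq = 0.000000, Gamma_pqq = 0.000000, Gamma_qpp = 0.000000, Gamma_qpq = 0.000000, Gamma_qqq = 0.000000
step 0: V^p = 2.0000, V^q = -2.0000
step 1: k1 = (0.000000, 0.000000), k2 = (0.000000, 0.000000), k3 = (0.000000, 0.000000), k4 = (0.000000, 0.000000); V <- V + (h/6)(k1 + 2k2 + 2k3 + k4): V^p = 2.0000, V^q = -2.0000
step 2: k1 = (0.000000, 0.000000), k2 = (0.000000, 0.000000), k3 = (0.000000, 0.000000), k4 = (0.000000, 0.000000); V <- V + (h/6)(k1 + 2k2 + 2k3 + k4): V^p = 2.0000, V^q = -2.0000
step 3: k1 = (0.000000, 0.000000), k2 = (0.000000, 0.000000), k3 = (0.000000, 0.000000), k4 = (0.000000, 0.000000); V <- V + (h/6)(k1 + 2k2 + 2k3 + k4): V^p = 2.0000, V^q = -2.0000
step 4: k1 = (0.000000, 0.000000), k2 = (0.000000, 0.000000), k3 = (0.000000, 0.000000), k4 = (0.000000, 0.000000); V <- V + (h/6)(k1 + 2k2 + 2k3 + k4): V^p = 2.0000, V^q = -2.0000

Answer: V^p = 2.0000, V^q = -2.0000


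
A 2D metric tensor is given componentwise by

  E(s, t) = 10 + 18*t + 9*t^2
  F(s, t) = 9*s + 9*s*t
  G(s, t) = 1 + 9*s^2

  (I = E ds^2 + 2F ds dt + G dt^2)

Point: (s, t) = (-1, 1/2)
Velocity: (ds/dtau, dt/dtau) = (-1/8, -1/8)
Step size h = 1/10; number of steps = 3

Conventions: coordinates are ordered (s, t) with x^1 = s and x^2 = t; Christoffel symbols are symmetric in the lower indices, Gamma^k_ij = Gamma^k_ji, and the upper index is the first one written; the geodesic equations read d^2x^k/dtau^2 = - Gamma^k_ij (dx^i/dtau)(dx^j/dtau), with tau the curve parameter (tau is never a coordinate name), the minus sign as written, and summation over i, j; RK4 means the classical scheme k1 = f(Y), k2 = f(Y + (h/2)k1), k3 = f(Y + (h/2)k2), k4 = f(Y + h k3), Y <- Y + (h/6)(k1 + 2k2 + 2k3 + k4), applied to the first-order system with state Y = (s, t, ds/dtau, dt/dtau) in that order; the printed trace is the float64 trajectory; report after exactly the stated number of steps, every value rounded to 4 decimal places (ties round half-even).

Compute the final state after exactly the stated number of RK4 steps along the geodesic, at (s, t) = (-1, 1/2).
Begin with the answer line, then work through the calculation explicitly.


Answer: s = -1.0381, t = 0.4629, ds/dtau = -0.1292, dt/dtau = -0.1221

f(Y) = (ds/dtau, dt/dtau, -Gamma^s_ij Y'^i Y'^j, -Gamma^t_ij Y'^i Y'^j) with the Gammas evaluated at the stage position; h = 0.100000; intermediate values shown to 6 dp
step 0: s = -1.0000, t = 0.5000, ds/dtau = -0.1250, dt/dtau = -0.1250
step 1:
  k1: at (s, t) = (-1.000000, 0.500000), (ds/dtau, dt/dtau) = (-0.125000, -0.125000); Gamma_sss = 0.000000, Gamma_sst = 0.446281, Gamma_stt = 0.000000, Gamma_tss = 0.000000, Gamma_tst = -0.297521, Gamma_ttt = 0.000000; k1 = (-0.125000, -0.125000, -0.013946, 0.009298)
  k2: at (s, t) = (-1.006250, 0.493750), (ds/dtau, dt/dtau) = (-0.125697, -0.124535); Gamma_sss = 0.000000, Gamma_sst = 0.445239, Gamma_stt = 0.000000, Gamma_tss = 0.000000, Gamma_tst = -0.299931, Gamma_ttt = 0.000000; k2 = (-0.125697, -0.124535, -0.013939, 0.009390)
  k3: at (s, t) = (-1.006285, 0.493773), (ds/dtau, dt/dtau) = (-0.125697, -0.124530); Gamma_sss = 0.000000, Gamma_sst = 0.445227, Gamma_stt = 0.000000, Gamma_tss = 0.000000, Gamma_tst = -0.299929, Gamma_ttt = 0.000000; k3 = (-0.125697, -0.124530, -0.013938, 0.009390)
  k4: at (s, t) = (-1.012570, 0.487547), (ds/dtau, dt/dtau) = (-0.126394, -0.124061); Gamma_sss = 0.000000, Gamma_sst = 0.444149, Gamma_stt = 0.000000, Gamma_tss = 0.000000, Gamma_tst = -0.302331, Gamma_ttt = 0.000000; k4 = (-0.126394, -0.124061, -0.013929, 0.009481)
  Y <- Y + (h/6)(k1 + 2k2 + 2k3 + k4): s = -1.0126, t = 0.4875, ds/dtau = -0.1264, dt/dtau = -0.1241
step 2:
  k1: at (s, t) = (-1.012570, 0.487547), (ds/dtau, dt/dtau) = (-0.126394, -0.124061); Gamma_sss = 0.000000, Gamma_sst = 0.444149, Gamma_stt = 0.000000, Gamma_tss = 0.000000, Gamma_tst = -0.302331, Gamma_ttt = 0.000000; k1 = (-0.126394, -0.124061, -0.013929, 0.009481)
  k2: at (s, t) = (-1.018889, 0.481344), (ds/dtau, dt/dtau) = (-0.127090, -0.123587); Gamma_sss = 0.000000, Gamma_sst = 0.443035, Gamma_stt = 0.000000, Gamma_tss = 0.000000, Gamma_tst = -0.304726, Gamma_ttt = 0.000000; k2 = (-0.127090, -0.123587, -0.013917, 0.009572)
  k3: at (s, t) = (-1.018924, 0.481367), (ds/dtau, dt/dtau) = (-0.127090, -0.123582); Gamma_sss = 0.000000, Gamma_sst = 0.443024, Gamma_stt = 0.000000, Gamma_tss = 0.000000, Gamma_tst = -0.304723, Gamma_ttt = 0.000000; k3 = (-0.127090, -0.123582, -0.013916, 0.009572)
  k4: at (s, t) = (-1.025279, 0.475189), (ds/dtau, dt/dtau) = (-0.127785, -0.123104); Gamma_sss = 0.000000, Gamma_sst = 0.441873, Gamma_stt = 0.000000, Gamma_tss = 0.000000, Gamma_tst = -0.307109, Gamma_ttt = 0.000000; k4 = (-0.127785, -0.123104, -0.013902, 0.009662)
  Y <- Y + (h/6)(k1 + 2k2 + 2k3 + k4): s = -1.0253, t = 0.4752, ds/dtau = -0.1278, dt/dtau = -0.1231
step 3:
  k1: at (s, t) = (-1.025279, 0.475188), (ds/dtau, dt/dtau) = (-0.127785, -0.123104); Gamma_sss = 0.000000, Gamma_sst = 0.441873, Gamma_stt = 0.000000, Gamma_tss = 0.000000, Gamma_tst = -0.307109, Gamma_ttt = 0.000000; k1 = (-0.127785, -0.123104, -0.013902, 0.009662)
  k2: at (s, t) = (-1.031668, 0.469033), (ds/dtau, dt/dtau) = (-0.128481, -0.122621); Gamma_sss = 0.000000, Gamma_sst = 0.440687, Gamma_stt = 0.000000, Gamma_tss = 0.000000, Gamma_tst = -0.309484, Gamma_ttt = 0.000000; k2 = (-0.128481, -0.122621, -0.013885, 0.009751)
  k3: at (s, t) = (-1.031703, 0.469057), (ds/dtau, dt/dtau) = (-0.128480, -0.122616); Gamma_sss = 0.000000, Gamma_sst = 0.440675, Gamma_stt = 0.000000, Gamma_tss = 0.000000, Gamma_tst = -0.309481, Gamma_ttt = 0.000000; k3 = (-0.128480, -0.122616, -0.013885, 0.009751)
  k4: at (s, t) = (-1.038127, 0.462927), (ds/dtau, dt/dtau) = (-0.129174, -0.122129); Gamma_sss = 0.000000, Gamma_sst = 0.439453, Gamma_stt = 0.000000, Gamma_tss = 0.000000, Gamma_tst = -0.311846, Gamma_ttt = 0.000000; k4 = (-0.129174, -0.122129, -0.013865, 0.009839)
  Y <- Y + (h/6)(k1 + 2k2 + 2k3 + k4): s = -1.0381, t = 0.4629, ds/dtau = -0.1292, dt/dtau = -0.1221


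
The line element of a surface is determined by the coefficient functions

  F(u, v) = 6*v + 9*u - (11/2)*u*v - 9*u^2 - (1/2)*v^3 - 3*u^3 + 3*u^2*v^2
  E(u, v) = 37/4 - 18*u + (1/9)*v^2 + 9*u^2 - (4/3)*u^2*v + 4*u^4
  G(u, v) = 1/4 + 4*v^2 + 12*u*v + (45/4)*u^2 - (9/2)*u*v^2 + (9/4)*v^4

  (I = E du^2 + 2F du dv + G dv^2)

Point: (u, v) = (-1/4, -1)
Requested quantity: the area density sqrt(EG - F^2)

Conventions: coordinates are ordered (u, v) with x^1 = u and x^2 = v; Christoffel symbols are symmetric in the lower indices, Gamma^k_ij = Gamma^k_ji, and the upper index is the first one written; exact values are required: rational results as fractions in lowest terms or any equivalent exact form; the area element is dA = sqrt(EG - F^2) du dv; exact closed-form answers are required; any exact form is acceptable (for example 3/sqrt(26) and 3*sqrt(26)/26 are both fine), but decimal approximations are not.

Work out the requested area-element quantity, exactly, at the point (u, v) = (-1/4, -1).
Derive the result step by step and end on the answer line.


E = 8365/576, F = -605/64, G = 725/64; EG - F^2 = 86575/1152

Answer: sqrt(EG - F^2) = 5*sqrt(6926)/48


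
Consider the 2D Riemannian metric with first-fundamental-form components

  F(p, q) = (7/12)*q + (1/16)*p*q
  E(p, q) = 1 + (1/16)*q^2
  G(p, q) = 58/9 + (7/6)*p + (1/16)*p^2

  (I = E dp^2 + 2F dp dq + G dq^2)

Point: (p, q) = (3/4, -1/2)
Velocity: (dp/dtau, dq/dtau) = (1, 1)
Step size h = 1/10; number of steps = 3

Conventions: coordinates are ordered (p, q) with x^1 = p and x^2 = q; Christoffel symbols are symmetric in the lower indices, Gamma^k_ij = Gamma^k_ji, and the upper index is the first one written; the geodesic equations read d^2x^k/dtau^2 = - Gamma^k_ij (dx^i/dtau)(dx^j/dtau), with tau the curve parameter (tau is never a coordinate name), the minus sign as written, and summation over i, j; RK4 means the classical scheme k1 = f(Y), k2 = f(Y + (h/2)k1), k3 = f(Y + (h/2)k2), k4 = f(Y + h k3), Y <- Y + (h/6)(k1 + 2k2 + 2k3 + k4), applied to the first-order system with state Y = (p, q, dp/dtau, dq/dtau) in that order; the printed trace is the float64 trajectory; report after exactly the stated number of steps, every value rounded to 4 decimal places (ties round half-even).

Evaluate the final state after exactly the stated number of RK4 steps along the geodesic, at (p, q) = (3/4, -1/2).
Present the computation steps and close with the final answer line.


f(Y) = (dp/dtau, dq/dtau, -Gamma^p_ij Y'^i Y'^j, -Gamma^q_ij Y'^i Y'^j) with the Gammas evaluated at the stage position; h = 0.100000; intermediate values shown to 6 dp
step 0: p = 0.7500, q = -0.5000, dp/dtau = 1.0000, dq/dtau = 1.0000
step 1:
  k1: at (p, q) = (0.750000, -0.500000), (dp/dtau, dq/dtau) = (1.000000, 1.000000); Gamma_ppp = 0.000000, Gamma_ppq = -0.004240, Gamma_pqq = 0.000000, Gamma_qpp = 0.000000, Gamma_qpq = 0.085507, Gamma_qqq = 0.000000; k1 = (1.000000, 1.000000, 0.008480, -0.171015)
  k2: at (p, q) = (0.800000, -0.450000), (dp/dtau, dq/dtau) = (1.000424, 0.991449); Gamma_ppp = 0.000000, Gamma_ppq = -0.003785, Gamma_pqq = 0.000000, Gamma_qpp = 0.000000, Gamma_qpq = 0.085235, Gamma_qqq = 0.000000; k2 = (1.000424, 0.991449, 0.007509, -0.169084)
  k3: at (p, q) = (0.800021, -0.450428), (dp/dtau, dq/dtau) = (1.000375, 0.991546); Gamma_ppp = 0.000000, Gamma_ppq = -0.003789, Gamma_pqq = 0.000000, Gamma_qpp = 0.000000, Gamma_qpq = 0.085235, Gamma_qqq = 0.000000; k3 = (1.000375, 0.991546, 0.007516, -0.169092)
  k4: at (p, q) = (0.850038, -0.400845), (dp/dtau, dq/dtau) = (1.000752, 0.983091); Gamma_ppp = 0.000000, Gamma_ppq = -0.003344, Gamma_pqq = 0.000000, Gamma_qpp = 0.000000, Gamma_qpq = 0.084959, Gamma_qqq = 0.000000; k4 = (1.000752, 0.983091, 0.006580, -0.167171)
  Y <- Y + (h/6)(k1 + 2k2 + 2k3 + k4): p = 0.8500, q = -0.4008, dp/dtau = 1.0008, dq/dtau = 0.9831
step 2:
  k1: at (p, q) = (0.850039, -0.400849), (dp/dtau, dq/dtau) = (1.000752, 0.983091); Gamma_ppp = 0.000000, Gamma_ppq = -0.003344, Gamma_pqq = 0.000000, Gamma_qpp = 0.000000, Gamma_qpq = 0.084959, Gamma_qqq = 0.000000; k1 = (1.000752, 0.983091, 0.006580, -0.167171)
  k2: at (p, q) = (0.900077, -0.351694), (dp/dtau, dq/dtau) = (1.001081, 0.974732); Gamma_ppp = 0.000000, Gamma_ppq = -0.002910, Gamma_pqq = 0.000000, Gamma_qpp = 0.000000, Gamma_qpq = 0.084681, Gamma_qqq = 0.000000; k2 = (1.001081, 0.974732, 0.005680, -0.165261)
  k3: at (p, q) = (0.900093, -0.352112), (dp/dtau, dq/dtau) = (1.001036, 0.974828); Gamma_ppp = 0.000000, Gamma_ppq = -0.002914, Gamma_pqq = 0.000000, Gamma_qpp = 0.000000, Gamma_qpq = 0.084681, Gamma_qqq = 0.000000; k3 = (1.001036, 0.974828, 0.005687, -0.165270)
  k4: at (p, q) = (0.950143, -0.303366), (dp/dtau, dq/dtau) = (1.001320, 0.966564); Gamma_ppp = 0.000000, Gamma_ppq = -0.002490, Gamma_pqq = 0.000000, Gamma_qpp = 0.000000, Gamma_qpq = 0.084400, Gamma_qqq = 0.000000; k4 = (1.001320, 0.966564, 0.004820, -0.163372)
  Y <- Y + (h/6)(k1 + 2k2 + 2k3 + k4): p = 0.9501, q = -0.3034, dp/dtau = 1.0013, dq/dtau = 0.9666
step 3:
  k1: at (p, q) = (0.950144, -0.303369), (dp/dtau, dq/dtau) = (1.001321, 0.966564); Gamma_ppp = 0.000000, Gamma_ppq = -0.002490, Gamma_pqq = 0.000000, Gamma_qpp = 0.000000, Gamma_qpq = 0.084400, Gamma_qqq = 0.000000; k1 = (1.001321, 0.966564, 0.004820, -0.163372)
  k2: at (p, q) = (1.000210, -0.255041), (dp/dtau, dq/dtau) = (1.001562, 0.958396); Gamma_ppp = 0.000000, Gamma_ppq = -0.002076, Gamma_pqq = 0.000000, Gamma_qpp = 0.000000, Gamma_qpq = 0.084117, Gamma_qqq = 0.000000; k2 = (1.001562, 0.958396, 0.003986, -0.161487)
  k3: at (p, q) = (1.000222, -0.255449), (dp/dtau, dq/dtau) = (1.001520, 0.958490); Gamma_ppp = 0.000000, Gamma_ppq = -0.002079, Gamma_pqq = 0.000000, Gamma_qpp = 0.000000, Gamma_qpq = 0.084117, Gamma_qqq = 0.000000; k3 = (1.001520, 0.958490, 0.003992, -0.161495)
  k4: at (p, q) = (1.050296, -0.207520), (dp/dtau, dq/dtau) = (1.001720, 0.950415); Gamma_ppp = 0.000000, Gamma_ppq = -0.001675, Gamma_pqq = 0.000000, Gamma_qpp = 0.000000, Gamma_qpq = 0.083832, Gamma_qqq = 0.000000; k4 = (1.001720, 0.950415, 0.003190, -0.159624)
  Y <- Y + (h/6)(k1 + 2k2 + 2k3 + k4): p = 1.0503, q = -0.2075, dp/dtau = 1.0017, dq/dtau = 0.9504

Answer: p = 1.0503, q = -0.2075, dp/dtau = 1.0017, dq/dtau = 0.9504


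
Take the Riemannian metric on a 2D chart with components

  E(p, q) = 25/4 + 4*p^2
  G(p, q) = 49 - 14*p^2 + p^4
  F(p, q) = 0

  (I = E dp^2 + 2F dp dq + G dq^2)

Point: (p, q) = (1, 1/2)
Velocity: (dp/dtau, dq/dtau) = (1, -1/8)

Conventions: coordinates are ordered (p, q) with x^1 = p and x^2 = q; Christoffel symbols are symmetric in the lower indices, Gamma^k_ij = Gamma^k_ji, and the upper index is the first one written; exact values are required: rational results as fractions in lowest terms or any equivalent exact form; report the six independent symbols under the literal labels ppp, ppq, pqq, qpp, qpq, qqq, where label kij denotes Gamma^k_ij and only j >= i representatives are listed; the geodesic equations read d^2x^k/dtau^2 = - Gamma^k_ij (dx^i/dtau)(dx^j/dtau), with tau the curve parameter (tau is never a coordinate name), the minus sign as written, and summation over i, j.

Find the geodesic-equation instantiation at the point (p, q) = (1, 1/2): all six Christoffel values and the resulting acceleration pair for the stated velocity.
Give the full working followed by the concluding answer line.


E = 41/4, F = 0, G = 36 at the point
E_p = 8, E_q = 0, F_p = 0, F_q = 0, G_p = -24, G_q = 0
EG - F^2 = 369;  g^inv = (1/369) * [[36, 0], [0, 41/4]]
first-kind symbols [ij,l] = (1/2)(d_i g_jl + d_j g_il - d_l g_ij): [pp,p] = E_p/2 = 4, [pp,q] = F_p - E_q/2 = 0, [pq,p] = E_q/2 = 0, [pq,q] = G_p/2 = -12, [qq,p] = F_q - G_p/2 = 12, [qq,q] = G_q/2 = 0
Gamma^p_ij = (G*[ij,p] - F*[ij,q])/(EG - F^2), Gamma^q_ij = (E*[ij,q] - F*[ij,p])/(EG - F^2)
Gamma_ppp = 16/41, Gamma_ppq = 0, Gamma_pqq = 48/41, Gamma_qpp = 0, Gamma_qpq = -1/3, Gamma_qqq = 0
d^2p/dtau^2 = -(Gamma_ppp*(1)^2 + 2*Gamma_ppq*(1)*(-1/8) + Gamma_pqq*(-1/8)^2) = -67/164
d^2q/dtau^2 = -(Gamma_qpp*(1)^2 + 2*Gamma_qpq*(1)*(-1/8) + Gamma_qqq*(-1/8)^2) = -1/12

Answer: Gamma_ppp = 16/41, Gamma_ppq = 0, Gamma_pqq = 48/41, Gamma_qpp = 0, Gamma_qpq = -1/3, Gamma_qqq = 0; accelerations (d^2p/dtau^2, d^2q/dtau^2) = (-67/164, -1/12)


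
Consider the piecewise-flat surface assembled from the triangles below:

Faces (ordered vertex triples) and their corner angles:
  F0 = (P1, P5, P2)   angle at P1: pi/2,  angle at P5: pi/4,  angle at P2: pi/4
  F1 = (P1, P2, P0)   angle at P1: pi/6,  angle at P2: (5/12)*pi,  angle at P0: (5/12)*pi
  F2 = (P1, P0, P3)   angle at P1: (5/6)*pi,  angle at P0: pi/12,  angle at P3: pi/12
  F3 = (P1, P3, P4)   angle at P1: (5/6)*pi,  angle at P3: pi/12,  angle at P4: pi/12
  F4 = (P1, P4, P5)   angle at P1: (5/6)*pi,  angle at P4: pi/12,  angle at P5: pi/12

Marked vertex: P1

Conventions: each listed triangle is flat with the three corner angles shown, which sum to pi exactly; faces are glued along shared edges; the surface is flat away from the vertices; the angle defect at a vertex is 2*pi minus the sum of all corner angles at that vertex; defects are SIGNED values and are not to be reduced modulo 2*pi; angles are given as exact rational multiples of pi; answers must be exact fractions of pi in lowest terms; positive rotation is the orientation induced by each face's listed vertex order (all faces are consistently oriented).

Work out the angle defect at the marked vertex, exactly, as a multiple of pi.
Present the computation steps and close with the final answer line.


Sum of corner angles at P1: (19/6)*pi
defect = 2*pi - (19/6)*pi

Answer: defect(P1) = (-7/6)*pi


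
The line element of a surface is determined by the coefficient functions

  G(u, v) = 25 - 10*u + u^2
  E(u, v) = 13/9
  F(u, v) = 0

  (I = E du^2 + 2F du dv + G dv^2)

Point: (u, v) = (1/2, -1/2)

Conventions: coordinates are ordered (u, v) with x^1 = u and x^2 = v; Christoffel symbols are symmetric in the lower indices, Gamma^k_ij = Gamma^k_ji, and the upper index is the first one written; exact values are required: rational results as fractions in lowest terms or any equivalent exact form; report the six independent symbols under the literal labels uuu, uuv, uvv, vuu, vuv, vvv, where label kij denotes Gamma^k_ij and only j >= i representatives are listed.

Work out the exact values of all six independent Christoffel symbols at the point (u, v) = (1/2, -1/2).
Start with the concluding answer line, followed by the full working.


Answer: Gamma_uuu = 0, Gamma_uuv = 0, Gamma_uvv = 81/26, Gamma_vuu = 0, Gamma_vuv = -2/9, Gamma_vvv = 0

E = 13/9, F = 0, G = 81/4 at the point
E_u = 0, E_v = 0, F_u = 0, F_v = 0, G_u = -9, G_v = 0
EG - F^2 = 117/4;  g^inv = (4/117) * [[81/4, 0], [0, 13/9]]
first-kind symbols [ij,l] = (1/2)(d_i g_jl + d_j g_il - d_l g_ij): [uu,u] = E_u/2 = 0, [uu,v] = F_u - E_v/2 = 0, [uv,u] = E_v/2 = 0, [uv,v] = G_u/2 = -9/2, [vv,u] = F_v - G_u/2 = 9/2, [vv,v] = G_v/2 = 0
Gamma^u_ij = (G*[ij,u] - F*[ij,v])/(EG - F^2), Gamma^v_ij = (E*[ij,v] - F*[ij,u])/(EG - F^2)


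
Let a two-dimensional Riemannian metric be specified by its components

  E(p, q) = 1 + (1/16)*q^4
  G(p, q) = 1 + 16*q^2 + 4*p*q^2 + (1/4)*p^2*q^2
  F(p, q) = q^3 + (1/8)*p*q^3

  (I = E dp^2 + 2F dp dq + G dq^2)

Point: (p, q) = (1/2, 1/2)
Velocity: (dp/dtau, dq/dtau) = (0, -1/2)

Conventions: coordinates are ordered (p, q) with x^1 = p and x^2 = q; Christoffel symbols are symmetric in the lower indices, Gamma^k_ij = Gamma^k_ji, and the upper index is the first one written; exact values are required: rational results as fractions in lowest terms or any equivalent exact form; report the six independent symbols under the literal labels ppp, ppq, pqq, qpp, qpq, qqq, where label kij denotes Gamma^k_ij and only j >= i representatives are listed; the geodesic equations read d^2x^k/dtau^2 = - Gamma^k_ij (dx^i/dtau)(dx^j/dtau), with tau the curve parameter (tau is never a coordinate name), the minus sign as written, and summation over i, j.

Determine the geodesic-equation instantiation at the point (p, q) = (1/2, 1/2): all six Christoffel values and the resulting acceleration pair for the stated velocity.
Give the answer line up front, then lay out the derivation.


Answer: Gamma_ppp = 0, Gamma_ppq = 4/1413, Gamma_pqq = 68/1413, Gamma_qpp = 0, Gamma_qpq = 136/1413, Gamma_qqq = 2312/1413; accelerations (d^2p/dtau^2, d^2q/dtau^2) = (-17/1413, -578/1413)

E = 257/256, F = 17/128, G = 353/64 at the point
E_p = 0, E_q = 1/32, F_p = 1/64, F_q = 51/64, G_p = 17/16, G_q = 289/16
EG - F^2 = 1413/256;  g^inv = (256/1413) * [[353/64, -17/128], [-17/128, 257/256]]
first-kind symbols [ij,l] = (1/2)(d_i g_jl + d_j g_il - d_l g_ij): [pp,p] = E_p/2 = 0, [pp,q] = F_p - E_q/2 = 0, [pq,p] = E_q/2 = 1/64, [pq,q] = G_p/2 = 17/32, [qq,p] = F_q - G_p/2 = 17/64, [qq,q] = G_q/2 = 289/32
Gamma^p_ij = (G*[ij,p] - F*[ij,q])/(EG - F^2), Gamma^q_ij = (E*[ij,q] - F*[ij,p])/(EG - F^2)
Gamma_ppp = 0, Gamma_ppq = 4/1413, Gamma_pqq = 68/1413, Gamma_qpp = 0, Gamma_qpq = 136/1413, Gamma_qqq = 2312/1413
d^2p/dtau^2 = -(Gamma_ppp*(0)^2 + 2*Gamma_ppq*(0)*(-1/2) + Gamma_pqq*(-1/2)^2) = -17/1413
d^2q/dtau^2 = -(Gamma_qpp*(0)^2 + 2*Gamma_qpq*(0)*(-1/2) + Gamma_qqq*(-1/2)^2) = -578/1413


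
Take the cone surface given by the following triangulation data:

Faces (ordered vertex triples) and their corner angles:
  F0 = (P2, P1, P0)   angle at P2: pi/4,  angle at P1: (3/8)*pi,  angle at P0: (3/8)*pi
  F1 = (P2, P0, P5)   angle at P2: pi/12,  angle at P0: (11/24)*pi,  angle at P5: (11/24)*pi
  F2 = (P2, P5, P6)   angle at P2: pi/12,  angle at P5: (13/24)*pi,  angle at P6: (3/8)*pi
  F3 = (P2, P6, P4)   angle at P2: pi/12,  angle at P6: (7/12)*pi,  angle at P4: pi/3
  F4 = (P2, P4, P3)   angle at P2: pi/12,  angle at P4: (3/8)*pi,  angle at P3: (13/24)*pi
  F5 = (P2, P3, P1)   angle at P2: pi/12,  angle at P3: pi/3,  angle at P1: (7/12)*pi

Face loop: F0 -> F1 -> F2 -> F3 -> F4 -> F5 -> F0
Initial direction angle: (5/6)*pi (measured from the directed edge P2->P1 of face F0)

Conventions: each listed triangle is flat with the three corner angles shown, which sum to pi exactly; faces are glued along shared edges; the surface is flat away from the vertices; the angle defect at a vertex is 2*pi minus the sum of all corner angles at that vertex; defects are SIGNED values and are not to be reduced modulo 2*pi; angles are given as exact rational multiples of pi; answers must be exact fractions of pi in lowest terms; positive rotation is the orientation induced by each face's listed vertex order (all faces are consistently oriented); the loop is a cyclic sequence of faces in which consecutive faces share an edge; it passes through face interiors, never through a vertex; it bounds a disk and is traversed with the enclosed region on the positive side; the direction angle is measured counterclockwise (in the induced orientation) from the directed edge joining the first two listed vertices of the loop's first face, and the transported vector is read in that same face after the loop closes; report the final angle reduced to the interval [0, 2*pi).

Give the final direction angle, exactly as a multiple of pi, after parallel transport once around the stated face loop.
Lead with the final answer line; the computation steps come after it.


Answer: final direction angle = pi/6

enclosed vertex P2: corner angles sum to (2/3)*pi, defect = 2*pi - (2/3)*pi = (4/3)*pi
transport around the loop rotates by the sum of enclosed defects; add to the initial angle mod 2*pi
final angle = (5/6)*pi + (4/3)*pi = pi/6 (mod 2*pi)


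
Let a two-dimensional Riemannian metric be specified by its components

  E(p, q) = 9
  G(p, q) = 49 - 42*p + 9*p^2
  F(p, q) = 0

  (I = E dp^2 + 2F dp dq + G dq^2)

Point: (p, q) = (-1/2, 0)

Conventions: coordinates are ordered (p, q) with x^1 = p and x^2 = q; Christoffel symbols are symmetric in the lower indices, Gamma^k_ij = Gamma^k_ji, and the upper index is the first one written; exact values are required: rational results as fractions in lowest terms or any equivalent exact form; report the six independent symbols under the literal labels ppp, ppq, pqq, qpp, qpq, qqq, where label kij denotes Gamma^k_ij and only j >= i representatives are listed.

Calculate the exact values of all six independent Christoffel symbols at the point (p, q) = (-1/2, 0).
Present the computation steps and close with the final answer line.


E = 9, F = 0, G = 289/4 at the point
E_p = 0, E_q = 0, F_p = 0, F_q = 0, G_p = -51, G_q = 0
EG - F^2 = 2601/4;  g^inv = (4/2601) * [[289/4, 0], [0, 9]]
first-kind symbols [ij,l] = (1/2)(d_i g_jl + d_j g_il - d_l g_ij): [pp,p] = E_p/2 = 0, [pp,q] = F_p - E_q/2 = 0, [pq,p] = E_q/2 = 0, [pq,q] = G_p/2 = -51/2, [qq,p] = F_q - G_p/2 = 51/2, [qq,q] = G_q/2 = 0
Gamma^p_ij = (G*[ij,p] - F*[ij,q])/(EG - F^2), Gamma^q_ij = (E*[ij,q] - F*[ij,p])/(EG - F^2)

Answer: Gamma_ppp = 0, Gamma_ppq = 0, Gamma_pqq = 17/6, Gamma_qpp = 0, Gamma_qpq = -6/17, Gamma_qqq = 0


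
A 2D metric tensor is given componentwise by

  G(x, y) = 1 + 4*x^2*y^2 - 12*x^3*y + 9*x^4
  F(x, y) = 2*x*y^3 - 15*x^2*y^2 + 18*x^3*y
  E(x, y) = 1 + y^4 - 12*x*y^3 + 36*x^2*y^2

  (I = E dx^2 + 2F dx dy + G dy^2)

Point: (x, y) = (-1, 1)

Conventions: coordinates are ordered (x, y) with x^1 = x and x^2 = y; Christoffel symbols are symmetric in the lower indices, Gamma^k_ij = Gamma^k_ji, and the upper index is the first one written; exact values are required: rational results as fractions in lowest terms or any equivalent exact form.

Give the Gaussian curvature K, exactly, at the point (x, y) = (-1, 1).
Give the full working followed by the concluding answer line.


E = 50, F = -35, G = 26, EG - F^2 = 75 at the point
E_x = -84, E_y = 112, F_x = 86, F_y = -54, G_x = -80, G_y = 20
E_yy = 156, F_xy = 120, G_xx = 188
Apply the Brioschi formula K = (det M1 - det M2)/(EG - F^2)^2 over the derivative matrices of E, F, G.
M1 = [[-E_yy/2 + F_xy - G_xx/2, E_x/2, F_x - E_y/2], [F_y - G_x/2, E, F], [G_y/2, F, G]] = [[-52, -42, 30], [-14, 50, -35], [10, -35, 26]]; det M1 = -4788
M2 = [[0, E_y/2, G_x/2], [E_y/2, E, F], [G_x/2, F, G]] = [[0, 56, -40], [56, 50, -35], [-40, -35, 26]]; det M2 = -4736
det M1 - det M2 = -52; K = -52 / (75)^2 = -52/5625

Answer: K = -52/5625


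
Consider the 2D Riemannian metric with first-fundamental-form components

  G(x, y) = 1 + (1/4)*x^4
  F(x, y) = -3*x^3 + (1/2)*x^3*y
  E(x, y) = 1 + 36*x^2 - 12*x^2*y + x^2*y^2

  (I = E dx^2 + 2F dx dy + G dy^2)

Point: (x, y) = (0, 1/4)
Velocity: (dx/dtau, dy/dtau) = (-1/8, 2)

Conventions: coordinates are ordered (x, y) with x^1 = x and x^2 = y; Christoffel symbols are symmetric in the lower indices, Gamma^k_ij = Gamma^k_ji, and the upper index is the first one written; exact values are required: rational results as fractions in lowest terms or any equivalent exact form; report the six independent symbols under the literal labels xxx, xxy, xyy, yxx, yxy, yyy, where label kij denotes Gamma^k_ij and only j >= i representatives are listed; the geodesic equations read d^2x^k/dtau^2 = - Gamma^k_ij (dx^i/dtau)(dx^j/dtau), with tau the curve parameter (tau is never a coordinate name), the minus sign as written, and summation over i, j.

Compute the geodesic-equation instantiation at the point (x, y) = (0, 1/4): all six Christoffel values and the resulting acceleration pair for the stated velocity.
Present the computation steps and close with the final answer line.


E = 1, F = 0, G = 1 at the point
E_x = 0, E_y = 0, F_x = 0, F_y = 0, G_x = 0, G_y = 0
EG - F^2 = 1;  g^inv = (1) * [[1, 0], [0, 1]]
first-kind symbols [ij,l] = (1/2)(d_i g_jl + d_j g_il - d_l g_ij): [xx,x] = E_x/2 = 0, [xx,y] = F_x - E_y/2 = 0, [xy,x] = E_y/2 = 0, [xy,y] = G_x/2 = 0, [yy,x] = F_y - G_x/2 = 0, [yy,y] = G_y/2 = 0
Gamma^x_ij = (G*[ij,x] - F*[ij,y])/(EG - F^2), Gamma^y_ij = (E*[ij,y] - F*[ij,x])/(EG - F^2)
Gamma_xxx = 0, Gamma_xxy = 0, Gamma_xyy = 0, Gamma_yxx = 0, Gamma_yxy = 0, Gamma_yyy = 0
d^2x/dtau^2 = -(Gamma_xxx*(-1/8)^2 + 2*Gamma_xxy*(-1/8)*(2) + Gamma_xyy*(2)^2) = 0
d^2y/dtau^2 = -(Gamma_yxx*(-1/8)^2 + 2*Gamma_yxy*(-1/8)*(2) + Gamma_yyy*(2)^2) = 0

Answer: Gamma_xxx = 0, Gamma_xxy = 0, Gamma_xyy = 0, Gamma_yxx = 0, Gamma_yxy = 0, Gamma_yyy = 0; accelerations (d^2x/dtau^2, d^2y/dtau^2) = (0, 0)


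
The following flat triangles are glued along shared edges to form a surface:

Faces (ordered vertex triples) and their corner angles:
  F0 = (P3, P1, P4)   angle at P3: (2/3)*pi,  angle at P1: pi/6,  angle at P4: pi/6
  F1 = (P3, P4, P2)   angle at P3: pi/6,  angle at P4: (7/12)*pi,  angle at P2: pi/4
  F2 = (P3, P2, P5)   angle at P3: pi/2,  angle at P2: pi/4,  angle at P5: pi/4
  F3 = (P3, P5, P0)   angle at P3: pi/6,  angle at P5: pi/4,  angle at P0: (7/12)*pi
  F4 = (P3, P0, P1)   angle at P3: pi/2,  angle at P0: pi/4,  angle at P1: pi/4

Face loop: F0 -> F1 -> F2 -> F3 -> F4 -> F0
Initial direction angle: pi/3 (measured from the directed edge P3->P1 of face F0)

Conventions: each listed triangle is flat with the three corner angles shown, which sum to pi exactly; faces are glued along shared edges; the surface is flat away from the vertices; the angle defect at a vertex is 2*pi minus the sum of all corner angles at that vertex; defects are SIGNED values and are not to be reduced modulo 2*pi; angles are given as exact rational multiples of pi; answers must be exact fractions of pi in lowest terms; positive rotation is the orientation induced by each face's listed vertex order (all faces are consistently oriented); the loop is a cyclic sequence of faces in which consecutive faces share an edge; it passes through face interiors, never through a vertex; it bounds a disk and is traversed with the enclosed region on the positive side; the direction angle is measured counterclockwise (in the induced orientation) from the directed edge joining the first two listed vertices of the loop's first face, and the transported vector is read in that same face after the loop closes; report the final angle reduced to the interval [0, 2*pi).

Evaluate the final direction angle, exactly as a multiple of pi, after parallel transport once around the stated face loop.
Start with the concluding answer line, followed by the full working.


Answer: final direction angle = pi/3

enclosed vertex P3: corner angles sum to 2*pi, defect = 2*pi - 2*pi = 0
holonomy = initial angle + sum of enclosed defects (mod 2*pi), positive in the induced orientation
final angle = pi/3 + 0 = pi/3 (mod 2*pi)


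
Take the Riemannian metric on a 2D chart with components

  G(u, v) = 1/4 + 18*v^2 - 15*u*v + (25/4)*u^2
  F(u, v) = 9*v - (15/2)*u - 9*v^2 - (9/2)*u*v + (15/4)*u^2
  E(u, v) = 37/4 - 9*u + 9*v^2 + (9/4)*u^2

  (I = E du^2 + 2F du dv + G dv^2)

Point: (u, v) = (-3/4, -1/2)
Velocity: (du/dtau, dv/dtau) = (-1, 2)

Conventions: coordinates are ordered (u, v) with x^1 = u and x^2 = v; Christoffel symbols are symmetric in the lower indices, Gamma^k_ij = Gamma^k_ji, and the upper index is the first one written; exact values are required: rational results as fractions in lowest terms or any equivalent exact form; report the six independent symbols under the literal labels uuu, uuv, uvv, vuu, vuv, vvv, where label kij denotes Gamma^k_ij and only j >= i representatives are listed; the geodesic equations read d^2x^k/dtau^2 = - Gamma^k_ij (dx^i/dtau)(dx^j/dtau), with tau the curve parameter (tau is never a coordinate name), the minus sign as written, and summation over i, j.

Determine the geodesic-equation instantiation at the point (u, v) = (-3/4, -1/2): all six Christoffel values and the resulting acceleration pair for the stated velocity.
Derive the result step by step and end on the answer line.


E = 1249/64, F = -45/64, G = 169/64 at the point
E_u = -99/8, E_v = -9, F_u = -87/8, F_v = 171/8, G_u = -15/8, G_v = -27/4
EG - F^2 = 6533/128;  g^inv = (128/6533) * [[169/64, 45/64], [45/64, 1249/64]]
first-kind symbols [ij,l] = (1/2)(d_i g_jl + d_j g_il - d_l g_ij): [uu,u] = E_u/2 = -99/16, [uu,v] = F_u - E_v/2 = -51/8, [uv,u] = E_v/2 = -9/2, [uv,v] = G_u/2 = -15/16, [vv,u] = F_v - G_u/2 = 357/16, [vv,v] = G_v/2 = -27/8
Gamma^u_ij = (G*[ij,u] - F*[ij,v])/(EG - F^2), Gamma^v_ij = (E*[ij,v] - F*[ij,u])/(EG - F^2)
Gamma_uuu = -21321/52264, Gamma_uuv = -12843/52264, Gamma_uvv = 57903/52264, Gamma_vuu = -131853/52264, Gamma_vuv = -21975/52264, Gamma_vvv = -51381/52264
d^2u/dtau^2 = -(Gamma_uuu*(-1)^2 + 2*Gamma_uuv*(-1)*(2) + Gamma_uvv*(2)^2) = -261663/52264
d^2v/dtau^2 = -(Gamma_vuu*(-1)^2 + 2*Gamma_vuv*(-1)*(2) + Gamma_vvv*(2)^2) = 249477/52264

Answer: Gamma_uuu = -21321/52264, Gamma_uuv = -12843/52264, Gamma_uvv = 57903/52264, Gamma_vuu = -131853/52264, Gamma_vuv = -21975/52264, Gamma_vvv = -51381/52264; accelerations (d^2u/dtau^2, d^2v/dtau^2) = (-261663/52264, 249477/52264)
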